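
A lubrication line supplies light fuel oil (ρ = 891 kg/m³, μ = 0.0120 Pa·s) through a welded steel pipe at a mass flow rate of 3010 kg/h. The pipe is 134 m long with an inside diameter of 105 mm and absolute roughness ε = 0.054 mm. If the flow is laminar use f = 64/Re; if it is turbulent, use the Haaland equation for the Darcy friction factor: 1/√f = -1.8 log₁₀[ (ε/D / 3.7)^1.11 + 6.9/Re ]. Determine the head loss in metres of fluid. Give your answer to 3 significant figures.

ṁ = 3010 kg/h = 3010/3600 = 0.8361 kg/s.
A = πD²/4 = π(0.105)²/4 = 0.008659 m²; mean velocity V = ṁ/(ρA) = 0.8361/(891 · 0.008659) = 0.1084 m/s.
Reynolds number Re = ρVD/μ = 891 · 0.1084 · 0.105 / 0.012 = 844.9.
Re < 2300 → laminar flow, so f = 64/Re = 64/844.9 = 0.07575 (the turbulent correlation is not needed).
Darcy-Weisbach: ΔP = f(L/D)(ρV²/2) = 0.07575·(134/0.105)·(891·0.1084²/2) = 0.07575·1276·5.232 = 505.8 Pa.
Head loss h_f = ΔP/(ρg) = 505.8/(891·9.81) = 0.0579 m.

h_f ≈ 0.0579 m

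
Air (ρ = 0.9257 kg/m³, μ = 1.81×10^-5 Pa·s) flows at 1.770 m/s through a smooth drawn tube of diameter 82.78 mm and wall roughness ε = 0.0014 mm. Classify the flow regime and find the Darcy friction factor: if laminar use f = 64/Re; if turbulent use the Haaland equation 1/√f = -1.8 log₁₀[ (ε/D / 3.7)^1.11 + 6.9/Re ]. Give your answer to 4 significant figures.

f ≈ 0.03350

Re = ρVD/μ = 0.9257·1.77·0.08278/1.81e-05 = 7494.
Re > 4000 → turbulent. ε/D = 1.4e-06/0.08278 = 1.69e-05; Haaland: 1/√f = -1.8 log₁₀[1.18e-06 + 0.000921] = 5.464, so f = 0.0335.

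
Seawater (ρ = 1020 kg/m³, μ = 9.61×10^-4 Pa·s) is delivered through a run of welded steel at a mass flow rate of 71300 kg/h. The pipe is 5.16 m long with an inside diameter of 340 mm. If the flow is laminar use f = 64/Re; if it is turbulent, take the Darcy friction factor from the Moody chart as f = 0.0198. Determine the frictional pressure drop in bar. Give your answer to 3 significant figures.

ΔP ≈ 7.01×10^-5 bar

ṁ = 71300 kg/h = 71300/3600 = 19.81 kg/s.
A = πD²/4 = π(0.34)²/4 = 0.09079 m²; mean velocity V = ṁ/(ρA) = 19.81/(1020 · 0.09079) = 0.2139 m/s.
Reynolds number Re = ρVD/μ = 1020 · 0.2139 · 0.34 / 0.000961 = 7.718e+04.
Re > 4000 → turbulent; use the Moody-chart value f = 0.0198.
Darcy-Weisbach: ΔP = f(L/D)(ρV²/2) = 0.0198·(5.16/0.34)·(1020·0.2139²/2) = 0.0198·15.18·23.33 = 7.009 Pa.
ΔP = 7.009 Pa = 7.01×10^-5 bar.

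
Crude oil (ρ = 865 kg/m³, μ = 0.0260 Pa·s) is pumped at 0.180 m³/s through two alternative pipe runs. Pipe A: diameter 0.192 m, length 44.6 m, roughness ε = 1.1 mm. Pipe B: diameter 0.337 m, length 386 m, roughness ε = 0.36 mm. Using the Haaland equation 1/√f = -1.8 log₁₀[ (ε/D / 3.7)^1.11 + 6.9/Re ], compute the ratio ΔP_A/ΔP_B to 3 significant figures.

Pipe A: V = Q/A = 0.18/0.02895 = 6.217 m/s; Re = 3.971e+04; ε/D = 0.00573; Haaland → f = 0.03362; ΔP_A = f(L/D)(ρV²/2) = 1.306e+05 Pa.
Pipe B: V = Q/A = 0.18/0.0892 = 2.018 m/s; Re = 2.263e+04; ε/D = 0.00107; Haaland → f = 0.02711; ΔP_B = f(L/D)(ρV²/2) = 5.47e+04 Pa.
ΔP_A/ΔP_B = 1.306e+05/5.47e+04 = 2.39.

ΔP_A/ΔP_B ≈ 2.39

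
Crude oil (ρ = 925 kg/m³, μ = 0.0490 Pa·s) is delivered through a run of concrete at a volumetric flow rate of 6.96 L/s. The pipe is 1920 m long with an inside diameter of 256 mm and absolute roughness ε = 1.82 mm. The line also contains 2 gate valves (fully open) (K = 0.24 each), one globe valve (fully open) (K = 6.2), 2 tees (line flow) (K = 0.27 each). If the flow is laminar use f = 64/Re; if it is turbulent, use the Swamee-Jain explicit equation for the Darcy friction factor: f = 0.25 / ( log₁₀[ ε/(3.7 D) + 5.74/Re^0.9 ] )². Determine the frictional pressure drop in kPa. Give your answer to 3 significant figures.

Q = 6.96 L/s = 6.96/1000 = 0.00696 m³/s.
Cross-sectional area A = πD²/4 = π(0.256)²/4 = 0.05147 m²; mean velocity V = Q/A = 0.00696/0.05147 = 0.1352 m/s.
Reynolds number Re = ρVD/μ = 925 · 0.1352 · 0.256 / 0.049 = 653.5.
Re < 2300 → laminar flow, so f = 64/Re = 64/653.5 = 0.09794 (the turbulent correlation is not needed).
Total minor-loss coefficient ΣK = 2·0.24 + 1·6.2 + 2·0.27 = 7.22.
ΔP = [f·L/D + ΣK]·(ρV²/2) = [0.09794·1920/0.256 + 7.22]·(925·0.1352²/2) = [734.5 + 7.22]·8.456 = 6273 Pa.
ΔP = 6273 Pa = 6.27 kPa.

ΔP ≈ 6.27 kPa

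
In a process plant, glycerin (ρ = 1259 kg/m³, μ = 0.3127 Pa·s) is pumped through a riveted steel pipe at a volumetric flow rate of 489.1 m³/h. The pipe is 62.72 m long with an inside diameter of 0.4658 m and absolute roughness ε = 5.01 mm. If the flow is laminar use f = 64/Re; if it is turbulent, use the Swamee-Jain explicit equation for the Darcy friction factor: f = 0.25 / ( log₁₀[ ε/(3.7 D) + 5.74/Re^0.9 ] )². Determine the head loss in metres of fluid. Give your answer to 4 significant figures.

Q = 489.1 m³/h = 489.1/3600 = 0.1359 m³/s.
Cross-sectional area A = πD²/4 = π(0.4658)²/4 = 0.1704 m²; mean velocity V = Q/A = 0.1359/0.1704 = 0.7973 m/s.
Reynolds number Re = ρVD/μ = 1259 · 0.7973 · 0.4658 / 0.313 = 1495.
Re < 2300 → laminar flow, so f = 64/Re = 64/1495 = 0.0428 (the turbulent correlation is not needed).
Darcy-Weisbach: ΔP = f(L/D)(ρV²/2) = 0.0428·(62.72/0.4658)·(1259·0.7973²/2) = 0.0428·134.7·400.1 = 2306 Pa.
Head loss h_f = ΔP/(ρg) = 2306/(1259·9.81) = 0.1867 m.

h_f ≈ 0.1867 m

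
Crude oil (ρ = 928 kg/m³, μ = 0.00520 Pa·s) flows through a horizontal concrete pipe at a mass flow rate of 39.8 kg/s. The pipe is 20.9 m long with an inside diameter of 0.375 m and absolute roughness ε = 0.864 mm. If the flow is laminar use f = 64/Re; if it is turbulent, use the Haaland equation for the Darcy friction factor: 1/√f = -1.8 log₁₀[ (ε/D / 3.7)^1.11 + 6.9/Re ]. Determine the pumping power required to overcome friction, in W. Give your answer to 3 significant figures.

P ≈ 4.84 W

A = πD²/4 = π(0.375)²/4 = 0.1104 m²; mean velocity V = ṁ/(ρA) = 39.8/(928 · 0.1104) = 0.3883 m/s.
Reynolds number Re = ρVD/μ = 928 · 0.3883 · 0.375 / 0.0052 = 2.599e+04.
Re > 4000 → turbulent. Relative roughness ε/D = 0.000864/0.375 = 0.0023. Haaland: 1/√f = -1.8 log₁₀[(0.0023/3.7)^1.11 + 6.9/2.599e+04] = -1.8 log₁₀[0.000276 + 0.000266] = 5.879, so f = 0.02893.
Darcy-Weisbach: ΔP = f(L/D)(ρV²/2) = 0.02893·(20.9/0.375)·(928·0.3883²/2) = 0.02893·55.73·69.97 = 112.8 Pa.
Q = ṁ/ρ = 39.8/928 = 0.04289 m³/s.
Pumping power P = QΔP = 0.04289·112.8 = 4.839 W = 4.84 W.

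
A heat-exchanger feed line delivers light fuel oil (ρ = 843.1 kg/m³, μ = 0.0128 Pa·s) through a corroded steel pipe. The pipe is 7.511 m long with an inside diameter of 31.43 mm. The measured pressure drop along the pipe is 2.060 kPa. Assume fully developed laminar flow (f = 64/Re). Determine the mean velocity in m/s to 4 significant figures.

For laminar flow, f = 64/Re with Re = ρVD/μ, so Darcy-Weisbach reduces to ΔP = 32μLV/D². Solving for V: V = ΔP·D²/(32μL) = 2060·(0.03143)²/(32·0.0128·7.511) = 0.6615 m/s.
Check: Re = ρVD/μ = 843.1·0.6615·0.03143/0.0128 = 1369 < 2300, so the laminar assumption holds.

V ≈ 0.6615 m/s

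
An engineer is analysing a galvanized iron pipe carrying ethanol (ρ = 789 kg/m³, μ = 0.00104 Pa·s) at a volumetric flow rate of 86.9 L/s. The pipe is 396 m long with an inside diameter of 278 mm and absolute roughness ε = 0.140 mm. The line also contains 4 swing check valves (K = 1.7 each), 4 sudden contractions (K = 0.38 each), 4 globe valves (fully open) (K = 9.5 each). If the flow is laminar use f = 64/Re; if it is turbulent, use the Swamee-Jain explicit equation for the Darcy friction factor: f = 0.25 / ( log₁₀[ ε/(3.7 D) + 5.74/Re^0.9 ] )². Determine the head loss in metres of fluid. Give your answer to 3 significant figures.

Q = 86.9 L/s = 86.9/1000 = 0.0869 m³/s.
Cross-sectional area A = πD²/4 = π(0.278)²/4 = 0.0607 m²; mean velocity V = Q/A = 0.0869/0.0607 = 1.432 m/s.
Reynolds number Re = ρVD/μ = 789 · 1.432 · 0.278 / 0.00104 = 3.019e+05.
Re > 4000 → turbulent. Relative roughness ε/D = 0.00014/0.278 = 0.000504. Swamee-Jain: f = 0.25/(log₁₀[0.000504/3.7 + 5.74/3.019e+05^0.9])² = 0.25/(log₁₀[0.000136 + 6.71e-05])² = 0.25/(-3.692)² = 0.01834.
Total minor-loss coefficient ΣK = 4·1.7 + 4·0.38 + 4·9.5 = 46.3.
ΔP = [f·L/D + ΣK]·(ρV²/2) = [0.01834·396/0.278 + 46.3]·(789·1.432²/2) = [26.13 + 46.3]·808.6 = 5.858e+04 Pa.
Head loss h_f = ΔP/(ρg) = 5.858e+04/(789·9.81) = 7.57 m.

h_f ≈ 7.57 m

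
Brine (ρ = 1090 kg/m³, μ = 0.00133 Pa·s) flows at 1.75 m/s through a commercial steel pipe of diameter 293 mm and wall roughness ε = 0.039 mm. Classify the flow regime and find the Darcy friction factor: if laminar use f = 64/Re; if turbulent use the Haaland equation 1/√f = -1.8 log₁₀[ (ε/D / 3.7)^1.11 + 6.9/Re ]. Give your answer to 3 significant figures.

Re = ρVD/μ = 1090·1.75·0.293/0.00133 = 4.202e+05.
Re > 4000 → turbulent. ε/D = 3.9e-05/0.293 = 0.000133; Haaland: 1/√f = -1.8 log₁₀[1.17e-05 + 1.64e-05] = 8.193, so f = 0.0149.

f ≈ 0.0149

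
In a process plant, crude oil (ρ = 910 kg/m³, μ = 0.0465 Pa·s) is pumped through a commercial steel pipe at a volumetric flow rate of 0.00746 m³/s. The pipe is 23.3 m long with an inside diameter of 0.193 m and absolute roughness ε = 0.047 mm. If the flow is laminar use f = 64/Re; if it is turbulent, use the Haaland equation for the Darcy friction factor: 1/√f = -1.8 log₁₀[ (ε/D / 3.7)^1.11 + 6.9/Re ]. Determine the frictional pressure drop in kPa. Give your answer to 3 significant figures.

Cross-sectional area A = πD²/4 = π(0.193)²/4 = 0.02926 m²; mean velocity V = Q/A = 0.00746/0.02926 = 0.255 m/s.
Reynolds number Re = ρVD/μ = 910 · 0.255 · 0.193 / 0.0465 = 963.1.
Re < 2300 → laminar flow, so f = 64/Re = 64/963.1 = 0.06645 (the turbulent correlation is not needed).
Darcy-Weisbach: ΔP = f(L/D)(ρV²/2) = 0.06645·(23.3/0.193)·(910·0.255²/2) = 0.06645·120.7·29.59 = 237.3 Pa.
ΔP = 237.3 Pa = 0.237 kPa.

ΔP ≈ 0.237 kPa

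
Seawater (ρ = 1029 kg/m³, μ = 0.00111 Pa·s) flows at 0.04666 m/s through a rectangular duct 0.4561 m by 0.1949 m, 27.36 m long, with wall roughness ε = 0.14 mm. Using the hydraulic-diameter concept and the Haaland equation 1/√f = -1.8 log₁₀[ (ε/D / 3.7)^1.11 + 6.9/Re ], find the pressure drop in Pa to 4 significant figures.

Hydraulic diameter D_h = 4A/P = 4·(0.4561·0.1949)/(2·(0.4561+0.1949)) = 0.3556/1.302 = 0.2731 m.
Re = ρVD_h/μ = 1029·0.04666·0.2731/0.00111 = 1.181e+04.
ε/D_h = 0.00014/0.2731 = 0.000513; Haaland gives 1/√f = -1.8 log₁₀[5.21e-05+0.000584] = 5.753, so f = 0.03021.
ΔP = f(L/D_h)(ρV²/2) = 0.03021·27.36/0.2731·1.12 = 3.39 Pa.

ΔP ≈ 3.390 Pa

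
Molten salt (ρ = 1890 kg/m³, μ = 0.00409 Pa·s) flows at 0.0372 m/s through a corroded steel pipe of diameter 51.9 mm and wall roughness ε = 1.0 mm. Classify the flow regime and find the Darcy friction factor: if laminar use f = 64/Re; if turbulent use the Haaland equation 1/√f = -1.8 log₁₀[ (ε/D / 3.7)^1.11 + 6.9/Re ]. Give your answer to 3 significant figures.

Re = ρVD/μ = 1890·0.0372·0.0519/0.00409 = 892.2.
Re < 2300 → laminar, so f = 64/Re = 0.07174 (roughness is irrelevant in laminar flow).

f ≈ 0.0717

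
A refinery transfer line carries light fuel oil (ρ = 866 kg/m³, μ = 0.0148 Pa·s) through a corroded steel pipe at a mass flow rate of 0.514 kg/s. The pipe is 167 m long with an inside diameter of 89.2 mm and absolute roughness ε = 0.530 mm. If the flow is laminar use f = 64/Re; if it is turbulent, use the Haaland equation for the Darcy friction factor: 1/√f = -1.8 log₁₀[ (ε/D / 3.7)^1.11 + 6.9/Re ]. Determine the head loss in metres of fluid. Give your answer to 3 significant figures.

h_f ≈ 0.111 m

A = πD²/4 = π(0.0892)²/4 = 0.006249 m²; mean velocity V = ṁ/(ρA) = 0.514/(866 · 0.006249) = 0.09498 m/s.
Reynolds number Re = ρVD/μ = 866 · 0.09498 · 0.0892 / 0.0148 = 495.7.
Re < 2300 → laminar flow, so f = 64/Re = 64/495.7 = 0.1291 (the turbulent correlation is not needed).
Darcy-Weisbach: ΔP = f(L/D)(ρV²/2) = 0.1291·(167/0.0892)·(866·0.09498²/2) = 0.1291·1872·3.906 = 944.1 Pa.
Head loss h_f = ΔP/(ρg) = 944.1/(866·9.81) = 0.111 m.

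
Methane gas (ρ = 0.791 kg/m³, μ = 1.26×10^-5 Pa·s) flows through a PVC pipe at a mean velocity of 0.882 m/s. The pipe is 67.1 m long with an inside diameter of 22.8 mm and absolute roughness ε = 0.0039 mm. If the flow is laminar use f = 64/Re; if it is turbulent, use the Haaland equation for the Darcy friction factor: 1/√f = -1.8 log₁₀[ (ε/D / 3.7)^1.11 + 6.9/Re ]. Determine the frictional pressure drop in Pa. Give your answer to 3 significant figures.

Reynolds number Re = ρVD/μ = 0.791 · 0.882 · 0.0228 / 1.26e-05 = 1262.
Re < 2300 → laminar flow, so f = 64/Re = 64/1262 = 0.0507 (the turbulent correlation is not needed).
Darcy-Weisbach: ΔP = f(L/D)(ρV²/2) = 0.0507·(67.1/0.0228)·(0.791·0.882²/2) = 0.0507·2943·0.3077 = 45.9 Pa.

ΔP ≈ 45.9 Pa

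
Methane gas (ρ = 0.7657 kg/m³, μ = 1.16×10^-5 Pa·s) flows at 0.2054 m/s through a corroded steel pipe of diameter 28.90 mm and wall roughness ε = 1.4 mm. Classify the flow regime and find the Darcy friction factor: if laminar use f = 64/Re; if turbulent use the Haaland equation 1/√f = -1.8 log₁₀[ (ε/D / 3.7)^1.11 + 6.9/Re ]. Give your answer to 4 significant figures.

f ≈ 0.1633

Re = ρVD/μ = 0.7657·0.2054·0.0289/1.16e-05 = 391.8.
Re < 2300 → laminar, so f = 64/Re = 0.1633 (roughness is irrelevant in laminar flow).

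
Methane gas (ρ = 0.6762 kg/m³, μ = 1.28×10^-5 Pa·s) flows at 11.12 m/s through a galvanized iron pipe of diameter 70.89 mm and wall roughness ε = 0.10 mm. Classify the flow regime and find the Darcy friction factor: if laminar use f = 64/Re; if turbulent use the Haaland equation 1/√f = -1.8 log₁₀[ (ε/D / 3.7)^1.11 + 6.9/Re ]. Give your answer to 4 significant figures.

Re = ρVD/μ = 0.6762·11.12·0.07089/1.28e-05 = 4.164e+04.
Re > 4000 → turbulent. ε/D = 0.0001/0.07089 = 0.00141; Haaland: 1/√f = -1.8 log₁₀[0.00016 + 0.000166] = 6.276, so f = 0.02539.

f ≈ 0.02539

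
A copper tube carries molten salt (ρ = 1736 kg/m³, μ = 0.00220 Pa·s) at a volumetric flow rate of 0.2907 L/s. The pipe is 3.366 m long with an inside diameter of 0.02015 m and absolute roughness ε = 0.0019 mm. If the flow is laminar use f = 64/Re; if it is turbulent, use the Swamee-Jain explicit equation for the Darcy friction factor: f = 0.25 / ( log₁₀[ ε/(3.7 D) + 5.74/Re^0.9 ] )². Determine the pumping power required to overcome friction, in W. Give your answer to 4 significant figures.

P ≈ 0.9890 W

Q = 0.2907 L/s = 0.2907/1000 = 0.0002907 m³/s.
Cross-sectional area A = πD²/4 = π(0.02015)²/4 = 0.0003189 m²; mean velocity V = Q/A = 0.0002907/0.0003189 = 0.9116 m/s.
Reynolds number Re = ρVD/μ = 1736 · 0.9116 · 0.02015 / 0.0022 = 1.449e+04.
Re > 4000 → turbulent. Relative roughness ε/D = 1.9e-06/0.02015 = 9.43e-05. Swamee-Jain: f = 0.25/(log₁₀[9.43e-05/3.7 + 5.74/1.449e+04^0.9])² = 0.25/(log₁₀[2.55e-05 + 0.00103])² = 0.25/(-2.976)² = 0.02824.
Darcy-Weisbach: ΔP = f(L/D)(ρV²/2) = 0.02824·(3.366/0.02015)·(1736·0.9116²/2) = 0.02824·167·721.3 = 3402 Pa.
Pumping power P = QΔP = 0.0002907·3402 = 0.98903 W = 0.9890 W.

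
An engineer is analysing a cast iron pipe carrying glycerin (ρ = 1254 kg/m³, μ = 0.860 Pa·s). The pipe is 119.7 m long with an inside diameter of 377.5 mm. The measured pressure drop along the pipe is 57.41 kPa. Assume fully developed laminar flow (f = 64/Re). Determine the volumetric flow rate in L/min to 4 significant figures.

Q ≈ 16680 L/min

For laminar flow, f = 64/Re with Re = ρVD/μ, so Darcy-Weisbach reduces to ΔP = 32μLV/D². Solving for V: V = ΔP·D²/(32μL) = 5.741e+04·(0.3775)²/(32·0.86·119.7) = 2.484 m/s.
Check: Re = ρVD/μ = 1254·2.484·0.3775/0.86 = 1367 < 2300, so the laminar assumption holds.
Q = V·A = 2.484·(π/4·0.3775²) = 0.278 m³/s = 16680 L/min.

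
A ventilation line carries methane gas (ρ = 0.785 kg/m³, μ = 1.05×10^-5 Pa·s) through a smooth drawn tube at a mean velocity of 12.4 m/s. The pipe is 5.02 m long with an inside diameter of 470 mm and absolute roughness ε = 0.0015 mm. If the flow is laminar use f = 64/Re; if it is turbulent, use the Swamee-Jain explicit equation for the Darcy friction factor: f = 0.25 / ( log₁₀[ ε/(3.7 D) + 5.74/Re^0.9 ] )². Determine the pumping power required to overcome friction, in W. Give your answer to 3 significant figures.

Reynolds number Re = ρVD/μ = 0.785 · 12.4 · 0.47 / 1.05e-05 = 4.357e+05.
Re > 4000 → turbulent. Relative roughness ε/D = 1.5e-06/0.47 = 3.19e-06. Swamee-Jain: f = 0.25/(log₁₀[3.19e-06/3.7 + 5.74/4.357e+05^0.9])² = 0.25/(log₁₀[8.63e-07 + 4.83e-05])² = 0.25/(-4.309)² = 0.01347.
Darcy-Weisbach: ΔP = f(L/D)(ρV²/2) = 0.01347·(5.02/0.47)·(0.785·12.4²/2) = 0.01347·10.68·60.35 = 8.68 Pa.
Q = V·A = 12.4·0.1735 = 2.151 m³/s.
Pumping power P = QΔP = 2.151·8.68 = 18.67 W = 18.7 W.

P ≈ 18.7 W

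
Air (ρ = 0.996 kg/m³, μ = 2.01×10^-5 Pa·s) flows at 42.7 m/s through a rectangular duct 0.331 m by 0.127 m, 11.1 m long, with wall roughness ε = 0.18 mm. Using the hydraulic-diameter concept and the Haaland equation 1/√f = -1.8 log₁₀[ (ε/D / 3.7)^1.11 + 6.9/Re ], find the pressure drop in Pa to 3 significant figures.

Hydraulic diameter D_h = 4A/P = 4·(0.331·0.127)/(2·(0.331+0.127)) = 0.1681/0.916 = 0.1836 m.
Re = ρVD_h/μ = 0.996·42.7·0.1836/2.01e-05 = 3.884e+05.
ε/D_h = 0.00018/0.1836 = 0.000981; Haaland gives 1/√f = -1.8 log₁₀[0.000107+1.78e-05] = 7.026, so f = 0.02026.
ΔP = f(L/D_h)(ρV²/2) = 0.02026·11.1/0.1836·908 = 1112 Pa.

ΔP ≈ 1110 Pa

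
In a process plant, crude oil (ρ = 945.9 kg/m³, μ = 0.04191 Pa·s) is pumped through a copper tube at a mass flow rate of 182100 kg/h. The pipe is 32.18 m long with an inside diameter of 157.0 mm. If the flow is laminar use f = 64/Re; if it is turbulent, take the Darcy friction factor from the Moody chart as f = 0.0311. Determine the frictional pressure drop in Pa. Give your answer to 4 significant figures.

ΔP ≈ 23000 Pa

ṁ = 182100 kg/h = 182100/3600 = 50.58 kg/s.
A = πD²/4 = π(0.157)²/4 = 0.01936 m²; mean velocity V = ṁ/(ρA) = 50.58/(945.9 · 0.01936) = 2.762 m/s.
Reynolds number Re = ρVD/μ = 945.9 · 2.762 · 0.157 / 0.0419 = 9788.
Re > 4000 → turbulent; use the Moody-chart value f = 0.0311.
Darcy-Weisbach: ΔP = f(L/D)(ρV²/2) = 0.0311·(32.18/0.157)·(945.9·2.762²/2) = 0.0311·205·3609 = 2.3e+04 Pa.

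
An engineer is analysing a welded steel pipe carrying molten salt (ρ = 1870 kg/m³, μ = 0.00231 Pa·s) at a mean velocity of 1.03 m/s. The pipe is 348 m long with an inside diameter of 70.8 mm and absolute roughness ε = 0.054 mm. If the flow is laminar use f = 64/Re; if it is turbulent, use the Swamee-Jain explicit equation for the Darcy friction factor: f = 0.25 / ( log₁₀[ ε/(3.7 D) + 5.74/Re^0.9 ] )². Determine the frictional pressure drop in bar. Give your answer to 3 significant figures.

ΔP ≈ 1.12 bar

Reynolds number Re = ρVD/μ = 1870 · 1.03 · 0.0708 / 0.00231 = 5.903e+04.
Re > 4000 → turbulent. Relative roughness ε/D = 5.4e-05/0.0708 = 0.000763. Swamee-Jain: f = 0.25/(log₁₀[0.000763/3.7 + 5.74/5.903e+04^0.9])² = 0.25/(log₁₀[0.000206 + 0.000292])² = 0.25/(-3.303)² = 0.02292.
Darcy-Weisbach: ΔP = f(L/D)(ρV²/2) = 0.02292·(348/0.0708)·(1870·1.03²/2) = 0.02292·4915·991.9 = 1.117e+05 Pa.
ΔP = 1.117e+05 Pa = 1.12 bar.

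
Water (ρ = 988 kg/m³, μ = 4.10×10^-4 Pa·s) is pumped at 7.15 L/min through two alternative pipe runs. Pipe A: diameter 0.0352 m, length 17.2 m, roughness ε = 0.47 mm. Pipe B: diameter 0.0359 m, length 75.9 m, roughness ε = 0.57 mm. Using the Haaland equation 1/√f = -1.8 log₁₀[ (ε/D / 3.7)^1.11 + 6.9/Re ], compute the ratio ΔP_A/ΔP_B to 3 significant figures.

Pipe A: V = Q/A = 0.0001192/0.0009731 = 0.1225 m/s; Re = 1.039e+04; ε/D = 0.0134; Haaland → f = 0.04624; ΔP_A = f(L/D)(ρV²/2) = 167.4 Pa.
Pipe B: V = Q/A = 0.0001192/0.001012 = 0.1177 m/s; Re = 1.018e+04; ε/D = 0.0159; Haaland → f = 0.04868; ΔP_B = f(L/D)(ρV²/2) = 704.6 Pa.
ΔP_A/ΔP_B = 167.4/704.6 = 0.238.

ΔP_A/ΔP_B ≈ 0.238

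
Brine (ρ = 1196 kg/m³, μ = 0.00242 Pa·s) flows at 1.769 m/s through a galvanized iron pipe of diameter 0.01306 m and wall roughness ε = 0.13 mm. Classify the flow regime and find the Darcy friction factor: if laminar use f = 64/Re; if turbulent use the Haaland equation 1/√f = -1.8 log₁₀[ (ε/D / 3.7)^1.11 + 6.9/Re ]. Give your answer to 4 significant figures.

f ≈ 0.04242

Re = ρVD/μ = 1196·1.769·0.01306/0.00242 = 1.142e+04.
Re > 4000 → turbulent. ε/D = 0.00013/0.01306 = 0.00995; Haaland: 1/√f = -1.8 log₁₀[0.0014 + 0.000604] = 4.855, so f = 0.04242.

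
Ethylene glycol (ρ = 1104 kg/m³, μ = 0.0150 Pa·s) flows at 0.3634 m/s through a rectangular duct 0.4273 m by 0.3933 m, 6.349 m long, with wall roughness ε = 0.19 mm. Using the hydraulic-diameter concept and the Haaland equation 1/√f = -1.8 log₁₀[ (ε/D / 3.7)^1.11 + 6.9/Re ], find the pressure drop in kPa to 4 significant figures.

Hydraulic diameter D_h = 4A/P = 4·(0.4273·0.3933)/(2·(0.4273+0.3933)) = 0.6722/1.641 = 0.4096 m.
Re = ρVD_h/μ = 1104·0.3634·0.4096/0.015 = 1.096e+04.
ε/D_h = 0.00019/0.4096 = 0.000464; Haaland gives 1/√f = -1.8 log₁₀[4.67e-05+0.00063] = 5.706, so f = 0.03072.
ΔP = f(L/D_h)(ρV²/2) = 0.03072·6.349/0.4096·72.9 = 34.71 Pa.
ΔP = 0.03471 kPa.

ΔP ≈ 0.03471 kPa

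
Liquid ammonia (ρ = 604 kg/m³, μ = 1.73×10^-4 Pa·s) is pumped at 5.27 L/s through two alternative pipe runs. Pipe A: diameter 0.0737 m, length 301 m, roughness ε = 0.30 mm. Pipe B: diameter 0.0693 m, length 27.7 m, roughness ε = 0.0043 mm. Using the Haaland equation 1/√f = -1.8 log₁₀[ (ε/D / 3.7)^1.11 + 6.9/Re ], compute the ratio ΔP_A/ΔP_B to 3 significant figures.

Pipe A: V = Q/A = 0.00527/0.004266 = 1.235 m/s; Re = 3.179e+05; ε/D = 0.00407; Haaland → f = 0.02893; ΔP_A = f(L/D)(ρV²/2) = 5.446e+04 Pa.
Pipe B: V = Q/A = 0.00527/0.003772 = 1.397 m/s; Re = 3.38e+05; ε/D = 6.2e-05; Haaland → f = 0.01462; ΔP_B = f(L/D)(ρV²/2) = 3445 Pa.
ΔP_A/ΔP_B = 5.446e+04/3445 = 15.8.

ΔP_A/ΔP_B ≈ 15.8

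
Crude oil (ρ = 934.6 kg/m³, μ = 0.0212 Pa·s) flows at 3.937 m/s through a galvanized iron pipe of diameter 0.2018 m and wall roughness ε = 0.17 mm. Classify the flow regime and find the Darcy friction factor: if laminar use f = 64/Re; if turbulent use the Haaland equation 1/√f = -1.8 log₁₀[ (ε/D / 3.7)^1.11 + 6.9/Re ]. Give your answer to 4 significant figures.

f ≈ 0.02461

Re = ρVD/μ = 934.6·3.937·0.2018/0.0212 = 3.502e+04.
Re > 4000 → turbulent. ε/D = 0.00017/0.2018 = 0.000842; Haaland: 1/√f = -1.8 log₁₀[9.05e-05 + 0.000197] = 6.374, so f = 0.02461.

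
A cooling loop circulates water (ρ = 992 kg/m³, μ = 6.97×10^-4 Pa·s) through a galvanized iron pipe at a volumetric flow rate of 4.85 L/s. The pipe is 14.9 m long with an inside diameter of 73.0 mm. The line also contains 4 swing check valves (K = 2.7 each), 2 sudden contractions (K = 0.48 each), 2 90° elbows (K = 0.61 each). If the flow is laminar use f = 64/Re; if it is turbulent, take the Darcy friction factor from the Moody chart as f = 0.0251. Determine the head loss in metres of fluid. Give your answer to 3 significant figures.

Q = 4.85 L/s = 4.85/1000 = 0.00485 m³/s.
Cross-sectional area A = πD²/4 = π(0.073)²/4 = 0.004185 m²; mean velocity V = Q/A = 0.00485/0.004185 = 1.159 m/s.
Reynolds number Re = ρVD/μ = 992 · 1.159 · 0.073 / 0.000697 = 1.204e+05.
Re > 4000 → turbulent; use the Moody-chart value f = 0.0251.
Total minor-loss coefficient ΣK = 4·2.7 + 2·0.48 + 2·0.61 = 13.
ΔP = [f·L/D + ΣK]·(ρV²/2) = [0.0251·14.9/0.073 + 13]·(992·1.159²/2) = [5.123 + 13]·666 = 1.206e+04 Pa.
Head loss h_f = ΔP/(ρg) = 1.206e+04/(992·9.81) = 1.24 m.

h_f ≈ 1.24 m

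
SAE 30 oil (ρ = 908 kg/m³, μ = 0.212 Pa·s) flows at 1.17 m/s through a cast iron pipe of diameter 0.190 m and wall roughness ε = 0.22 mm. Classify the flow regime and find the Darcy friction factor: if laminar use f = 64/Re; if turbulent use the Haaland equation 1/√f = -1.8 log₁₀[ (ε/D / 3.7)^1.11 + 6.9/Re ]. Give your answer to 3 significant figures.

Re = ρVD/μ = 908·1.17·0.19/0.212 = 952.1.
Re < 2300 → laminar, so f = 64/Re = 0.06722 (roughness is irrelevant in laminar flow).

f ≈ 0.0672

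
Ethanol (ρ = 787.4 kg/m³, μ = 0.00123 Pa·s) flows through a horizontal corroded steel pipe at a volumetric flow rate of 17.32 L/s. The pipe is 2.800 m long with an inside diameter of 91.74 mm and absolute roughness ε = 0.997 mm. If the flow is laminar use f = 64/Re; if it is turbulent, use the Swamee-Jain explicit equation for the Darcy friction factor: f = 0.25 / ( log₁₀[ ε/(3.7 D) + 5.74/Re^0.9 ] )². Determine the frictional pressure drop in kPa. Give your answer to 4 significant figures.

ΔP ≈ 3.263 kPa

Q = 17.32 L/s = 17.32/1000 = 0.01732 m³/s.
Cross-sectional area A = πD²/4 = π(0.09174)²/4 = 0.00661 m²; mean velocity V = Q/A = 0.01732/0.00661 = 2.62 m/s.
Reynolds number Re = ρVD/μ = 787.4 · 2.62 · 0.09174 / 0.00123 = 1.539e+05.
Re > 4000 → turbulent. Relative roughness ε/D = 0.000997/0.09174 = 0.0109. Swamee-Jain: f = 0.25/(log₁₀[0.0109/3.7 + 5.74/1.539e+05^0.9])² = 0.25/(log₁₀[0.00294 + 0.000123])² = 0.25/(-2.514)² = 0.03955.
Darcy-Weisbach: ΔP = f(L/D)(ρV²/2) = 0.03955·(2.8/0.09174)·(787.4·2.62²/2) = 0.03955·30.52·2703 = 3263 Pa.
ΔP = 3263 Pa = 3.263 kPa.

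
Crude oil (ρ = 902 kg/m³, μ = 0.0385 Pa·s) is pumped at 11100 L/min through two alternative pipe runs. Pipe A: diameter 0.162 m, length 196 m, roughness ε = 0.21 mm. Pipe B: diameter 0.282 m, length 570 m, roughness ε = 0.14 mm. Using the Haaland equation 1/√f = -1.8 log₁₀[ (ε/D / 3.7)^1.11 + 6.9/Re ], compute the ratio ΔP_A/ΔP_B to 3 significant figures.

ΔP_A/ΔP_B ≈ 5.30

Pipe A: V = Q/A = 0.185/0.02061 = 8.975 m/s; Re = 3.407e+04; ε/D = 0.0013; Haaland → f = 0.02582; ΔP_A = f(L/D)(ρV²/2) = 1.135e+06 Pa.
Pipe B: V = Q/A = 0.185/0.06246 = 2.962 m/s; Re = 1.957e+04; ε/D = 0.000496; Haaland → f = 0.02678; ΔP_B = f(L/D)(ρV²/2) = 2.142e+05 Pa.
ΔP_A/ΔP_B = 1.135e+06/2.142e+05 = 5.30.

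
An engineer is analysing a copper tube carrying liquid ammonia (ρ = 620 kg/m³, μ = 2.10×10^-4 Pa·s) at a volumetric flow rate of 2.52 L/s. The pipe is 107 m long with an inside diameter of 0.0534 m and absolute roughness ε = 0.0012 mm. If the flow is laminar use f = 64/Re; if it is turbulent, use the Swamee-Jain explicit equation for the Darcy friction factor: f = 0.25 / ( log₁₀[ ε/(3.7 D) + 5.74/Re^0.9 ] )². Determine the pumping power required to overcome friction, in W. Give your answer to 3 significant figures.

Q = 2.52 L/s = 2.52/1000 = 0.00252 m³/s.
Cross-sectional area A = πD²/4 = π(0.0534)²/4 = 0.00224 m²; mean velocity V = Q/A = 0.00252/0.00224 = 1.125 m/s.
Reynolds number Re = ρVD/μ = 620 · 1.125 · 0.0534 / 0.00021 = 1.774e+05.
Re > 4000 → turbulent. Relative roughness ε/D = 1.2e-06/0.0534 = 2.25e-05. Swamee-Jain: f = 0.25/(log₁₀[2.25e-05/3.7 + 5.74/1.774e+05^0.9])² = 0.25/(log₁₀[6.07e-06 + 0.000108])² = 0.25/(-3.941)² = 0.01609.
Darcy-Weisbach: ΔP = f(L/D)(ρV²/2) = 0.01609·(107/0.0534)·(620·1.125²/2) = 0.01609·2004·392.5 = 1.266e+04 Pa.
Pumping power P = QΔP = 0.00252·1.266e+04 = 31.89 W = 31.9 W.

P ≈ 31.9 W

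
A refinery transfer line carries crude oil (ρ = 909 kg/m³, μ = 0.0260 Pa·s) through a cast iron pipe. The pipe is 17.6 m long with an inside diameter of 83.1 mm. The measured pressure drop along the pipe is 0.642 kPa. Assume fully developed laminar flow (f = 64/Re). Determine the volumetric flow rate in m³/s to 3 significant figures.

Q ≈ 0.00164 m³/s

For laminar flow, f = 64/Re with Re = ρVD/μ, so Darcy-Weisbach reduces to ΔP = 32μLV/D². Solving for V: V = ΔP·D²/(32μL) = 642·(0.0831)²/(32·0.026·17.6) = 0.3028 m/s.
Check: Re = ρVD/μ = 909·0.3028·0.0831/0.026 = 879.6 < 2300, so the laminar assumption holds.
Q = V·A = 0.3028·(π/4·0.0831²) = 0.001642 m³/s = 0.00164 m³/s.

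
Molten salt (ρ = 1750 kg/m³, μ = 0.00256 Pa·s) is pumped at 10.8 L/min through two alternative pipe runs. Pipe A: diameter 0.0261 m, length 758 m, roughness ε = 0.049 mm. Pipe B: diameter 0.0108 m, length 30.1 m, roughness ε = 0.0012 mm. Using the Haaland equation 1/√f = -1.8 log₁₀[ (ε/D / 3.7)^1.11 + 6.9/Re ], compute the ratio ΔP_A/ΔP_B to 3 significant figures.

ΔP_A/ΔP_B ≈ 0.409

Pipe A: V = Q/A = 0.00018/0.000535 = 0.3364 m/s; Re = 6003; ε/D = 0.00188; Haaland → f = 0.03764; ΔP_A = f(L/D)(ρV²/2) = 1.083e+05 Pa.
Pipe B: V = Q/A = 0.00018/9.161e-05 = 1.965 m/s; Re = 1.451e+04; ε/D = 0.000111; Haaland → f = 0.0281; ΔP_B = f(L/D)(ρV²/2) = 2.646e+05 Pa.
ΔP_A/ΔP_B = 1.083e+05/2.646e+05 = 0.409.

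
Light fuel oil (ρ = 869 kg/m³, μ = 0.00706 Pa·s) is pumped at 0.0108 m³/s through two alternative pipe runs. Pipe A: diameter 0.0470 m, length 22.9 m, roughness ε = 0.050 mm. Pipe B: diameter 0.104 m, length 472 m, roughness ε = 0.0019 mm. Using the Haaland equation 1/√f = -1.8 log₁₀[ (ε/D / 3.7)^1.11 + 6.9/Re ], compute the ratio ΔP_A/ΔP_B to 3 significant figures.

Pipe A: V = Q/A = 0.0108/0.001735 = 6.225 m/s; Re = 3.601e+04; ε/D = 0.00106; Haaland → f = 0.02505; ΔP_A = f(L/D)(ρV²/2) = 2.055e+05 Pa.
Pipe B: V = Q/A = 0.0108/0.008495 = 1.271 m/s; Re = 1.627e+04; ε/D = 1.83e-05; Haaland → f = 0.02715; ΔP_B = f(L/D)(ρV²/2) = 8.655e+04 Pa.
ΔP_A/ΔP_B = 2.055e+05/8.655e+04 = 2.37.

ΔP_A/ΔP_B ≈ 2.37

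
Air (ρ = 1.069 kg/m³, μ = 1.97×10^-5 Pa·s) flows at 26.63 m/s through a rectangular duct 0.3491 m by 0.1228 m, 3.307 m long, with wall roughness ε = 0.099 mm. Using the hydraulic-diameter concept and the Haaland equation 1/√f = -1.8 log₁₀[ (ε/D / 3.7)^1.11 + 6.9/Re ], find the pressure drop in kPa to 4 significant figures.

Hydraulic diameter D_h = 4A/P = 4·(0.3491·0.1228)/(2·(0.3491+0.1228)) = 0.1715/0.9438 = 0.1817 m.
Re = ρVD_h/μ = 1.069·26.63·0.1817/1.97e-05 = 2.625e+05.
ε/D_h = 9.9e-05/0.1817 = 0.000545; Haaland gives 1/√f = -1.8 log₁₀[5.58e-05+2.63e-05] = 7.354, so f = 0.01849.
ΔP = f(L/D_h)(ρV²/2) = 0.01849·3.307/0.1817·379 = 127.6 Pa.
ΔP = 0.1276 kPa.

ΔP ≈ 0.1276 kPa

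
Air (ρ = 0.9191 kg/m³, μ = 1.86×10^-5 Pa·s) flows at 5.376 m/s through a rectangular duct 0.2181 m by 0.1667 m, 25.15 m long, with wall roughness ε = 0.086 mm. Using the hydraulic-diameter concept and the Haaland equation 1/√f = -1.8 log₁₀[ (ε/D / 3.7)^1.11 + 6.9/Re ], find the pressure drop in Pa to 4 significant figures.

Hydraulic diameter D_h = 4A/P = 4·(0.2181·0.1667)/(2·(0.2181+0.1667)) = 0.1454/0.7696 = 0.189 m.
Re = ρVD_h/μ = 0.9191·5.376·0.189/1.86e-05 = 5.02e+04.
ε/D_h = 8.6e-05/0.189 = 0.000455; Haaland gives 1/√f = -1.8 log₁₀[4.57e-05+0.000137] = 6.727, so f = 0.0221.
ΔP = f(L/D_h)(ρV²/2) = 0.0221·25.15/0.189·13.28 = 39.06 Pa.

ΔP ≈ 39.06 Pa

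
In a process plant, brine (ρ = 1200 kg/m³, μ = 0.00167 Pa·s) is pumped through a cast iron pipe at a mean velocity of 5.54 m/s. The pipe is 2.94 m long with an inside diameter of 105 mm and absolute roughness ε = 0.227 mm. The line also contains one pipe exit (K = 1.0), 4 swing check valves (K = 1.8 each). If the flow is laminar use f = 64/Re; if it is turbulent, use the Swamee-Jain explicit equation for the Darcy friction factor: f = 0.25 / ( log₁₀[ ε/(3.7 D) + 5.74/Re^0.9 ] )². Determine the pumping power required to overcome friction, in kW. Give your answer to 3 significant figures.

Reynolds number Re = ρVD/μ = 1200 · 5.54 · 0.105 / 0.00167 = 4.18e+05.
Re > 4000 → turbulent. Relative roughness ε/D = 0.000227/0.105 = 0.00216. Swamee-Jain: f = 0.25/(log₁₀[0.00216/3.7 + 5.74/4.18e+05^0.9])² = 0.25/(log₁₀[0.000584 + 5.01e-05])² = 0.25/(-3.198)² = 0.02445.
Total minor-loss coefficient ΣK = 1·1 + 4·1.8 = 8.2.
ΔP = [f·L/D + ΣK]·(ρV²/2) = [0.02445·2.94/0.105 + 8.2]·(1200·5.54²/2) = [0.6846 + 8.2]·1.841e+04 = 1.636e+05 Pa.
Q = V·A = 5.54·0.008659 = 0.04797 m³/s.
Pumping power P = QΔP = 0.04797·1.636e+05 = 7849 W = 7.85 kW.

P ≈ 7.85 kW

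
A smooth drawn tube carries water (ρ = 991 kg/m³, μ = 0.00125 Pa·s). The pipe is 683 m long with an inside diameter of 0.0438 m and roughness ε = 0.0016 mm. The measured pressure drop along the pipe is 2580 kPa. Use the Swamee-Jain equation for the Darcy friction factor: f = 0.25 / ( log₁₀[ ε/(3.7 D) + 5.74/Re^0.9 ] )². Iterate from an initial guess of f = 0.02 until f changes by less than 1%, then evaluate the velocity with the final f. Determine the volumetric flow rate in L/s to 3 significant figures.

Q ≈ 6.76 L/s

Rearranging Darcy-Weisbach: V = √(2·ΔP·D/(f·L·ρ)). With ε/D = 1.6e-06/0.0438 = 3.65e-05, iterate starting from f = 0.02:
  f = 0.02 → V = √(2·2.58e+06·0.0438/(0.02·683·991)) = 4.086 m/s; Re = ρVD/μ = 1.419e+05; f → 0.0169
  f = 0.0169 → V = 4.446 m/s; Re = 1.544e+05; f → 0.01663
  f = 0.01663 → V = 4.481 m/s; Re = 1.556e+05; f → 0.01661
Converged (Δf/f < 1%). With the final f = 0.01661: V = √(2·2.58e+06·0.0438/(0.01661·683·991)) = 4.484 m/s.
Q = V·A = 4.484·(π/4·0.0438²) = 0.006757 m³/s = 6.76 L/s.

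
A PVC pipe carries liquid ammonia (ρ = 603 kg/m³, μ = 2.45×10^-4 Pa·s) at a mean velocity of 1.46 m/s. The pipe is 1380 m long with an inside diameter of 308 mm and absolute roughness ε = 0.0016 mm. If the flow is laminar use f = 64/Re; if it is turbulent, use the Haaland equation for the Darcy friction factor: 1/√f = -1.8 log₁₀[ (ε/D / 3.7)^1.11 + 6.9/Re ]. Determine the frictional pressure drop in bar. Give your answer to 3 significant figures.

Reynolds number Re = ρVD/μ = 603 · 1.46 · 0.308 / 0.000245 = 1.107e+06.
Re > 4000 → turbulent. Relative roughness ε/D = 1.6e-06/0.308 = 5.19e-06. Haaland: 1/√f = -1.8 log₁₀[(5.19e-06/3.7)^1.11 + 6.9/1.107e+06] = -1.8 log₁₀[3.19e-07 + 6.23e-06] = 9.33, so f = 0.01149.
Darcy-Weisbach: ΔP = f(L/D)(ρV²/2) = 0.01149·(1380/0.308)·(603·1.46²/2) = 0.01149·4481·642.7 = 3.308e+04 Pa.
ΔP = 3.308e+04 Pa = 0.331 bar.

ΔP ≈ 0.331 bar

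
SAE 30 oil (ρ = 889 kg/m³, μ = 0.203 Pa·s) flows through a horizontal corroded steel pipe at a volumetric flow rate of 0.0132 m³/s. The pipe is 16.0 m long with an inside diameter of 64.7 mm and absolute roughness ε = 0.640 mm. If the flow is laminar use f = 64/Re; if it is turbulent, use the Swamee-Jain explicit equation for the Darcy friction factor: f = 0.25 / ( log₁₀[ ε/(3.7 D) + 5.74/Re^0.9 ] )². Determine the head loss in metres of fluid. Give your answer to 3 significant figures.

h_f ≈ 11.4 m

Cross-sectional area A = πD²/4 = π(0.0647)²/4 = 0.003288 m²; mean velocity V = Q/A = 0.0132/0.003288 = 4.015 m/s.
Reynolds number Re = ρVD/μ = 889 · 4.015 · 0.0647 / 0.203 = 1138.
Re < 2300 → laminar flow, so f = 64/Re = 64/1138 = 0.05626 (the turbulent correlation is not needed).
Darcy-Weisbach: ΔP = f(L/D)(ρV²/2) = 0.05626·(16/0.0647)·(889·4.015²/2) = 0.05626·247.3·7165 = 9.969e+04 Pa.
Head loss h_f = ΔP/(ρg) = 9.969e+04/(889·9.81) = 11.4 m.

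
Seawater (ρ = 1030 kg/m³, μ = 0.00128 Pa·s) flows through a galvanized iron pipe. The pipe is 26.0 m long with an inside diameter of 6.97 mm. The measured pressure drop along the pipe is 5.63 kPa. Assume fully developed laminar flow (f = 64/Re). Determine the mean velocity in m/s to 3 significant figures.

For laminar flow, f = 64/Re with Re = ρVD/μ, so Darcy-Weisbach reduces to ΔP = 32μLV/D². Solving for V: V = ΔP·D²/(32μL) = 5630·(0.00697)²/(32·0.00128·26) = 0.2568 m/s.
Check: Re = ρVD/μ = 1030·0.2568·0.00697/0.00128 = 1440 < 2300, so the laminar assumption holds.

V ≈ 0.257 m/s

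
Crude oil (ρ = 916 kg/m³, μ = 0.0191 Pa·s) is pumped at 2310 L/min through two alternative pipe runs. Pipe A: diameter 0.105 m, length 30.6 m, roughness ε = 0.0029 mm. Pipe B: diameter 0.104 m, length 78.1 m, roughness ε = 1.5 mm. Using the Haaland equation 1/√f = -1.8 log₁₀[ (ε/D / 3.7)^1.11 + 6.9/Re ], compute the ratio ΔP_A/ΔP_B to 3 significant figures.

Pipe A: V = Q/A = 0.0385/0.008659 = 4.446 m/s; Re = 2.239e+04; ε/D = 2.76e-05; Haaland → f = 0.02508; ΔP_A = f(L/D)(ρV²/2) = 6.617e+04 Pa.
Pipe B: V = Q/A = 0.0385/0.008495 = 4.532 m/s; Re = 2.26e+04; ε/D = 0.0144; Haaland → f = 0.04511; ΔP_B = f(L/D)(ρV²/2) = 3.187e+05 Pa.
ΔP_A/ΔP_B = 6.617e+04/3.187e+05 = 0.208.

ΔP_A/ΔP_B ≈ 0.208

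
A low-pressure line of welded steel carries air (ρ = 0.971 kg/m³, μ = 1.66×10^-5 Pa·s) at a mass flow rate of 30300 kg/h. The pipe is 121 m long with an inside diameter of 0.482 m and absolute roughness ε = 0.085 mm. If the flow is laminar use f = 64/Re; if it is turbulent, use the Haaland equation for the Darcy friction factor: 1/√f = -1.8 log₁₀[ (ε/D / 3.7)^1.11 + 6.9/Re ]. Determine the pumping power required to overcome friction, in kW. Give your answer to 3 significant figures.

P ≈ 33.7 kW

ṁ = 30300 kg/h = 30300/3600 = 8.417 kg/s.
A = πD²/4 = π(0.482)²/4 = 0.1825 m²; mean velocity V = ṁ/(ρA) = 8.417/(0.971 · 0.1825) = 47.5 m/s.
Reynolds number Re = ρVD/μ = 0.971 · 47.5 · 0.482 / 1.66e-05 = 1.339e+06.
Re > 4000 → turbulent. Relative roughness ε/D = 8.5e-05/0.482 = 0.000176. Haaland: 1/√f = -1.8 log₁₀[(0.000176/3.7)^1.11 + 6.9/1.339e+06] = -1.8 log₁₀[1.6e-05 + 5.15e-06] = 8.416, so f = 0.01412.
Darcy-Weisbach: ΔP = f(L/D)(ρV²/2) = 0.01412·(121/0.482)·(0.971·47.5²/2) = 0.01412·251·1096 = 3883 Pa.
Q = ṁ/ρ = 8.417/0.971 = 8.668 m³/s.
Pumping power P = QΔP = 8.668·3883 = 33660 W = 33.7 kW.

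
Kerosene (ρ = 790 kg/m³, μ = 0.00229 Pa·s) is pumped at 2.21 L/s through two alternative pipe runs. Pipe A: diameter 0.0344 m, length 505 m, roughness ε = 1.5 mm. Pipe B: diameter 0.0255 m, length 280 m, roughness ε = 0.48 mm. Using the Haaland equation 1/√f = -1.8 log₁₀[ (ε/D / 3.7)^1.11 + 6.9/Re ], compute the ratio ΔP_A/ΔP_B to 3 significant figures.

ΔP_A/ΔP_B ≈ 0.567

Pipe A: V = Q/A = 0.00221/0.0009294 = 2.378 m/s; Re = 2.822e+04; ε/D = 0.0436; Haaland → f = 0.06826; ΔP_A = f(L/D)(ρV²/2) = 2.238e+06 Pa.
Pipe B: V = Q/A = 0.00221/0.0005107 = 4.327 m/s; Re = 3.807e+04; ε/D = 0.0188; Haaland → f = 0.04864; ΔP_B = f(L/D)(ρV²/2) = 3.951e+06 Pa.
ΔP_A/ΔP_B = 2.238e+06/3.951e+06 = 0.567.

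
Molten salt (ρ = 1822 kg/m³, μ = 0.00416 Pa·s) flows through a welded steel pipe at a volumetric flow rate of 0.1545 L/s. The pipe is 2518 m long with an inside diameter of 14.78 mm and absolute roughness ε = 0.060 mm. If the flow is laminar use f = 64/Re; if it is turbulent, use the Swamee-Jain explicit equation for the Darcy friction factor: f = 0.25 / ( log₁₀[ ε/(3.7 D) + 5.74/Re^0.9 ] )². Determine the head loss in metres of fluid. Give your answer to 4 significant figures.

Q = 0.1545 L/s = 0.1545/1000 = 0.0001545 m³/s.
Cross-sectional area A = πD²/4 = π(0.01478)²/4 = 0.0001716 m²; mean velocity V = Q/A = 0.0001545/0.0001716 = 0.9005 m/s.
Reynolds number Re = ρVD/μ = 1822 · 0.9005 · 0.01478 / 0.00416 = 5829.
Re > 4000 → turbulent. Relative roughness ε/D = 6e-05/0.01478 = 0.00406. Swamee-Jain: f = 0.25/(log₁₀[0.00406/3.7 + 5.74/5829^0.9])² = 0.25/(log₁₀[0.0011 + 0.00234])² = 0.25/(-2.463)² = 0.0412.
Darcy-Weisbach: ΔP = f(L/D)(ρV²/2) = 0.0412·(2518/0.01478)·(1822·0.9005²/2) = 0.0412·1.704e+05·738.8 = 5.185e+06 Pa.
Head loss h_f = ΔP/(ρg) = 5.185e+06/(1822·9.81) = 290.1 m.

h_f ≈ 290.1 m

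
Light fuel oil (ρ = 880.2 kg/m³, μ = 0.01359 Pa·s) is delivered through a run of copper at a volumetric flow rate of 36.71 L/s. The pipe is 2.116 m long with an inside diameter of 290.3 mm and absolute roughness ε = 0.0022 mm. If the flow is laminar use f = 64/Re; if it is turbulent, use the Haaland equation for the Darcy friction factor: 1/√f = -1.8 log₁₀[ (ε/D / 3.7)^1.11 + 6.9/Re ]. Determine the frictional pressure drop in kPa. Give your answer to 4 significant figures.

ΔP ≈ 0.03014 kPa

Q = 36.71 L/s = 36.71/1000 = 0.03671 m³/s.
Cross-sectional area A = πD²/4 = π(0.2903)²/4 = 0.06619 m²; mean velocity V = Q/A = 0.03671/0.06619 = 0.5546 m/s.
Reynolds number Re = ρVD/μ = 880.2 · 0.5546 · 0.2903 / 0.0136 = 1.043e+04.
Re > 4000 → turbulent. Relative roughness ε/D = 2.2e-06/0.2903 = 7.58e-06. Haaland: 1/√f = -1.8 log₁₀[(7.58e-06/3.7)^1.11 + 6.9/1.043e+04] = -1.8 log₁₀[4.85e-07 + 0.000662] = 5.722, so f = 0.03054.
Darcy-Weisbach: ΔP = f(L/D)(ρV²/2) = 0.03054·(2.116/0.2903)·(880.2·0.5546²/2) = 0.03054·7.289·135.4 = 30.14 Pa.
ΔP = 30.14 Pa = 0.03014 kPa.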